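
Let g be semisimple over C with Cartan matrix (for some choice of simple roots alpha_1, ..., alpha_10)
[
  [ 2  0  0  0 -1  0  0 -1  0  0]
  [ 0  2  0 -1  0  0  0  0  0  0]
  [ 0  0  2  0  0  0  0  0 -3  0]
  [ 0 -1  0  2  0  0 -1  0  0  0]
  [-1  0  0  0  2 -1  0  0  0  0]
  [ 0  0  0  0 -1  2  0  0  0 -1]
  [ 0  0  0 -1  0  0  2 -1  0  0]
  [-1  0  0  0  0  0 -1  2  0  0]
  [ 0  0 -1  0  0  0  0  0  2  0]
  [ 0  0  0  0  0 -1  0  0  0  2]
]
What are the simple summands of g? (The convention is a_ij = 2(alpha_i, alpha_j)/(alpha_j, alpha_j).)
A_8 ⊕ G_2

The diagram associated to this matrix has two connected components: the simple roots {alpha_1, alpha_2, alpha_4, alpha_5, alpha_6, alpha_7, alpha_8, alpha_10} form a chain of 8 nodes with single edges (A_8), and {alpha_3, alpha_9} form two nodes joined by a triple edge (G_2). A semisimple Lie algebra decomposes uniquely as the direct sum of simple ideals, one per connected component of its Dynkin diagram, so g ≅ A_8 ⊕ G_2 (dimension 80 + 14 = 94).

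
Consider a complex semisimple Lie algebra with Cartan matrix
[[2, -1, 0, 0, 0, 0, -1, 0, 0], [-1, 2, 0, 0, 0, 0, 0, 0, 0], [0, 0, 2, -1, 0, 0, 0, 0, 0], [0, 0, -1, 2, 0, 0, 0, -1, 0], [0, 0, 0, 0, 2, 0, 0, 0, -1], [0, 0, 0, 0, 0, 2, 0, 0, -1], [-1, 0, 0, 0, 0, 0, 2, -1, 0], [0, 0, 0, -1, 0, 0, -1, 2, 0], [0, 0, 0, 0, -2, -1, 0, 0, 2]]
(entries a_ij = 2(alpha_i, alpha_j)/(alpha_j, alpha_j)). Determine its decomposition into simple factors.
The diagram associated to this matrix has two connected components: the simple roots {alpha_1, alpha_2, alpha_3, alpha_4, alpha_7, alpha_8} form a chain of 6 nodes with single edges (A_6), and {alpha_5, alpha_6, alpha_9} form a chain of 3 nodes with a double edge at one end; the terminal node there is the unique short simple root (B_3). A semisimple Lie algebra decomposes uniquely as the direct sum of simple ideals, one per connected component of its Dynkin diagram, so g ≅ A_6 ⊕ B_3 (dimension 48 + 21 = 69).

A_6 (sl(7)) ⊕ B_3 (so(7))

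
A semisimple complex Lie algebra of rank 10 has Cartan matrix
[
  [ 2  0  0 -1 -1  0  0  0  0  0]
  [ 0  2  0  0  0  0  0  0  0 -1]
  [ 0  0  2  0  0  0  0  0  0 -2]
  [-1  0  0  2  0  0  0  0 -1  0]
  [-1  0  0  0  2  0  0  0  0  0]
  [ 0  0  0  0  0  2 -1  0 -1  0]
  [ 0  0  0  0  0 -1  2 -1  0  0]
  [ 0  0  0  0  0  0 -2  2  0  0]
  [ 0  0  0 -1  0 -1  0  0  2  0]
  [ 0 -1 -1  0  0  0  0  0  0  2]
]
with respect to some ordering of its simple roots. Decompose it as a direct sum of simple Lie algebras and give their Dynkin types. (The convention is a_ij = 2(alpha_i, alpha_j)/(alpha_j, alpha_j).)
C_3 ⊕ C_7

The diagram associated to this matrix has two connected components: the simple roots {alpha_2, alpha_3, alpha_10} form a chain of 3 nodes with a double edge at one end; the terminal node there is the unique long simple root (C_3), and {alpha_1, alpha_4, alpha_5, alpha_6, alpha_7, alpha_8, alpha_9} form a chain of 7 nodes with a double edge at one end; the terminal node there is the unique long simple root (C_7). A semisimple Lie algebra decomposes uniquely as the direct sum of simple ideals, one per connected component of its Dynkin diagram, so g ≅ C_3 ⊕ C_7 (dimension 21 + 105 = 126).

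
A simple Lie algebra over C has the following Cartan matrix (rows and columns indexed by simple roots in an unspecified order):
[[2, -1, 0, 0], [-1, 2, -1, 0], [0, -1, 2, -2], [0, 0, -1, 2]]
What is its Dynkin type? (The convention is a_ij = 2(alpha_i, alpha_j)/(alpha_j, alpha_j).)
B_4

The matrix has rank 4 with 2's on the diagonal. Reading the off-diagonal entries as Dynkin edges (a single edge where a_ij = a_ji = -1; a double or triple edge where a_ij * a_ji = 2 or 3), the diagram is a chain of 4 nodes with a double edge at one end; the terminal node there is the unique short simple root (B_4). One simple-root ordering that puts it in standard form is (alpha_1, alpha_2, alpha_3, alpha_4). So the algebra is type B_4, i.e. so(9).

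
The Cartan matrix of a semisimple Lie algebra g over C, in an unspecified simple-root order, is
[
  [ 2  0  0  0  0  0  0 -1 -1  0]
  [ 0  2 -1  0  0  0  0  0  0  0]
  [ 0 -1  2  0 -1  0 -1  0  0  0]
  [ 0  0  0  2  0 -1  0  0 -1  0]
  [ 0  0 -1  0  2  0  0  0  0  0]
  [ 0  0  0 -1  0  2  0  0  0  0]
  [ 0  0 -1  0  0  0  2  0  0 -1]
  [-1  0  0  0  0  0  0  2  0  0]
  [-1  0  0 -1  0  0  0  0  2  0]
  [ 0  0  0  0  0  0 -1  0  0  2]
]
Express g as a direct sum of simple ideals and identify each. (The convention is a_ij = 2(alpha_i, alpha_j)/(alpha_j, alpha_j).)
A_5 + D_5

The diagram associated to this matrix has two connected components: the simple roots {alpha_1, alpha_4, alpha_6, alpha_8, alpha_9} form a chain of 5 nodes with single edges (A_5), and {alpha_2, alpha_3, alpha_5, alpha_7, alpha_10} form a chain of 3 nodes with a fork of two nodes at one end (D_5). A semisimple Lie algebra decomposes uniquely as the direct sum of simple ideals, one per connected component of its Dynkin diagram, so g ≅ A_5 ⊕ D_5 (dimension 35 + 45 = 80).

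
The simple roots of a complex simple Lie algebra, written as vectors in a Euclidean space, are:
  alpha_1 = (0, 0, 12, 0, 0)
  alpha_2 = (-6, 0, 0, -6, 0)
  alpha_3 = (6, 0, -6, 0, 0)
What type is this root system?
Compute the Cartan integers a_ij = 2(alpha_i, alpha_j)/(alpha_j, alpha_j); the resulting 3x3 Cartan matrix is
[[2, 0, -2], [0, 2, -1], [-1, -1, 2]].
The roots have two lengths (squared-length ratio 2:1); the short ones are alpha_{2,3}. The associated Dynkin diagram is a chain of 3 nodes with a double edge at one end; the terminal node there is the unique long simple root (C_3), so the type is C_3 (the algebra sp(6)).

C3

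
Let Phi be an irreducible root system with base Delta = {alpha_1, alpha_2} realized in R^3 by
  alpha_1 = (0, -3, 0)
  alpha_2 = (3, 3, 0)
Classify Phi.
Compute the Cartan integers a_ij = 2(alpha_i, alpha_j)/(alpha_j, alpha_j); the resulting 2x2 Cartan matrix is
[[2, -1], [-2, 2]].
The roots have two lengths (squared-length ratio 2:1); the short ones are alpha_{1}. The associated Dynkin diagram is a chain of 2 nodes with a double edge at one end; the terminal node there is the unique short simple root (B_2), so the type is B_2 (the algebra so(5)).

type B_2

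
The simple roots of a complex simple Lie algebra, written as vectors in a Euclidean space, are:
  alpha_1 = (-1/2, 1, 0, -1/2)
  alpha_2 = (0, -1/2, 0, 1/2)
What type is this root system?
Compute the Cartan integers a_ij = 2(alpha_i, alpha_j)/(alpha_j, alpha_j); the resulting 2x2 Cartan matrix is
[[2, -3], [-1, 2]].
The roots have two lengths (squared-length ratio 3:1); the short ones are alpha_{2}. The associated Dynkin diagram is two nodes joined by a triple edge (G_2), so the type is G_2.

type G_2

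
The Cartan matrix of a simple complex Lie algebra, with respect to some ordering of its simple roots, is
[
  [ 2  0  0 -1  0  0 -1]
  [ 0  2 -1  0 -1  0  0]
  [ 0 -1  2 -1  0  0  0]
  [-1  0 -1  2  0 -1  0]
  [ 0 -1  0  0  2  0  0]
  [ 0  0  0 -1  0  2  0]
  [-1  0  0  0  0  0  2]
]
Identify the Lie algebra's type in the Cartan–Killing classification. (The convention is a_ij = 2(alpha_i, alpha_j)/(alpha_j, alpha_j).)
The matrix has rank 7 with 2's on the diagonal. Reading the off-diagonal entries as Dynkin edges (a single edge where a_ij = a_ji = -1; a double or triple edge where a_ij * a_ji = 2 or 3), the diagram is a chain of 6 nodes with one extra node attached to the third node from one end (E_7). One simple-root ordering that puts it in standard form is (alpha_7, alpha_6, alpha_1, alpha_4, alpha_3, alpha_2, alpha_5). So the algebra is type E_7.

E7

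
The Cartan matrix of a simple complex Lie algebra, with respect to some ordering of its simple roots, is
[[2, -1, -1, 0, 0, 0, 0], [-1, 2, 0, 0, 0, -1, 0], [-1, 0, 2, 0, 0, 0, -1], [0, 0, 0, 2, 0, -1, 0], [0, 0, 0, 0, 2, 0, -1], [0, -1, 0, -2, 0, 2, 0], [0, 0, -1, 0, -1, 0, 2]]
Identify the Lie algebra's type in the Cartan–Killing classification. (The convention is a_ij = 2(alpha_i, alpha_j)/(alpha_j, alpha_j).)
B_7 (so(15))

The matrix has rank 7 with 2's on the diagonal. Reading the off-diagonal entries as Dynkin edges (a single edge where a_ij = a_ji = -1; a double or triple edge where a_ij * a_ji = 2 or 3), the diagram is a chain of 7 nodes with a double edge at one end; the terminal node there is the unique short simple root (B_7). One simple-root ordering that puts it in standard form is (alpha_5, alpha_7, alpha_3, alpha_1, alpha_2, alpha_6, alpha_4). So the algebra is type B_7, i.e. so(15).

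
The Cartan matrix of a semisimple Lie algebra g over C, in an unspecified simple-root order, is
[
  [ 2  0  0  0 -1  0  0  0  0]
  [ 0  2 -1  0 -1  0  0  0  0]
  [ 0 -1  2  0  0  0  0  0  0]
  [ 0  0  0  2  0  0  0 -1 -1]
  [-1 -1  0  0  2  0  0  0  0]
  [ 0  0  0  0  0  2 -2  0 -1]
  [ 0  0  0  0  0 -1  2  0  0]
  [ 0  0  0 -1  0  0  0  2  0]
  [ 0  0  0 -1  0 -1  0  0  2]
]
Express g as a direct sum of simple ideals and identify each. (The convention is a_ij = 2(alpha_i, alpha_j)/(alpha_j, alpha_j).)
The diagram associated to this matrix has two connected components: the simple roots {alpha_1, alpha_2, alpha_3, alpha_5} form a chain of 4 nodes with single edges (A_4), and {alpha_4, alpha_6, alpha_7, alpha_8, alpha_9} form a chain of 5 nodes with a double edge at one end; the terminal node there is the unique short simple root (B_5). A semisimple Lie algebra decomposes uniquely as the direct sum of simple ideals, one per connected component of its Dynkin diagram, so g ≅ A_4 ⊕ B_5 (dimension 24 + 55 = 79).

type A_4 ⊕ type B_5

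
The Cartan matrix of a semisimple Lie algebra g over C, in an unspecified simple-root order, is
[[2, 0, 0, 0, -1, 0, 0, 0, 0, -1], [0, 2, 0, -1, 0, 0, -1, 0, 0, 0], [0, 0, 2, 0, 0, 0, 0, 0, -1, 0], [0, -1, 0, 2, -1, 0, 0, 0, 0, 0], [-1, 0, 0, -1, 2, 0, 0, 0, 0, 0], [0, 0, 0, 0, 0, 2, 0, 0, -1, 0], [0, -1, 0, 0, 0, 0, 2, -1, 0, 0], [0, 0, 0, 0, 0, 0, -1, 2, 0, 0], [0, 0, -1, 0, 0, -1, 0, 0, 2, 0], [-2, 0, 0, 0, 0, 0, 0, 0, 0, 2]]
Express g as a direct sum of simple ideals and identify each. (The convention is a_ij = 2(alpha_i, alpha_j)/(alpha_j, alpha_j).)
The diagram associated to this matrix has two connected components: the simple roots {alpha_3, alpha_6, alpha_9} form a chain of 3 nodes with single edges (A_3), and {alpha_1, alpha_2, alpha_4, alpha_5, alpha_7, alpha_8, alpha_10} form a chain of 7 nodes with a double edge at one end; the terminal node there is the unique long simple root (C_7). A semisimple Lie algebra decomposes uniquely as the direct sum of simple ideals, one per connected component of its Dynkin diagram, so g ≅ A_3 ⊕ C_7 (dimension 15 + 105 = 120).

type A_3 + type C_7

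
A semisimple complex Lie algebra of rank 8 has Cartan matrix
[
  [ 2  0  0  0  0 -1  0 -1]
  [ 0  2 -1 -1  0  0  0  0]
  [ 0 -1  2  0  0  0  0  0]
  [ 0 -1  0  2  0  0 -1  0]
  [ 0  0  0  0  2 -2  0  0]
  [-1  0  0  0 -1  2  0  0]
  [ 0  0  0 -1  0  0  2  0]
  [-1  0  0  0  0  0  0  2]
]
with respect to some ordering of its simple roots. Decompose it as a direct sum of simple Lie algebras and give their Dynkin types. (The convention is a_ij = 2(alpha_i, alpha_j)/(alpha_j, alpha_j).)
The diagram associated to this matrix has two connected components: the simple roots {alpha_2, alpha_3, alpha_4, alpha_7} form a chain of 4 nodes with single edges (A_4), and {alpha_1, alpha_5, alpha_6, alpha_8} form a chain of 4 nodes with a double edge at one end; the terminal node there is the unique long simple root (C_4). A semisimple Lie algebra decomposes uniquely as the direct sum of simple ideals, one per connected component of its Dynkin diagram, so g ≅ A_4 ⊕ C_4 (dimension 24 + 36 = 60).

type A_4 ⊕ type C_4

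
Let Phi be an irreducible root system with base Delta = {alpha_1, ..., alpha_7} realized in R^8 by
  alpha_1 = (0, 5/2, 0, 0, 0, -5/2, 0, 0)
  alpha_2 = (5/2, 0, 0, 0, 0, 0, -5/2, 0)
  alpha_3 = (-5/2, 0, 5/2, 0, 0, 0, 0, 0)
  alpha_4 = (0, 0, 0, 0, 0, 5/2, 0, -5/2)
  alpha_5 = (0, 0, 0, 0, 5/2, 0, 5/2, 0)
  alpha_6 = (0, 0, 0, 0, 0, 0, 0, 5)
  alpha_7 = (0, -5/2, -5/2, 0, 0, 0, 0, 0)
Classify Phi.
type C_7

Compute the Cartan integers a_ij = 2(alpha_i, alpha_j)/(alpha_j, alpha_j); the resulting 7x7 Cartan matrix is
[[2, 0, 0, -1, 0, 0, -1], [0, 2, -1, 0, -1, 0, 0], [0, -1, 2, 0, 0, 0, -1], [-1, 0, 0, 2, 0, -1, 0], [0, -1, 0, 0, 2, 0, 0], [0, 0, 0, -2, 0, 2, 0], [-1, 0, -1, 0, 0, 0, 2]].
The roots have two lengths (squared-length ratio 2:1); the short ones are alpha_{1,2,3,4,5,7}. The associated Dynkin diagram is a chain of 7 nodes with a double edge at one end; the terminal node there is the unique long simple root (C_7), so the type is C_7 (the algebra sp(14)).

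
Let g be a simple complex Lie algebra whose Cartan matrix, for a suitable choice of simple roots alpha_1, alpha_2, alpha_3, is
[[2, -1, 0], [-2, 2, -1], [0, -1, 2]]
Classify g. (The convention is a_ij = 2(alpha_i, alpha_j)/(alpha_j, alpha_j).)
The matrix has rank 3 with 2's on the diagonal. Reading the off-diagonal entries as Dynkin edges (a single edge where a_ij = a_ji = -1; a double or triple edge where a_ij * a_ji = 2 or 3), the diagram is a chain of 3 nodes with a double edge at one end; the terminal node there is the unique short simple root (B_3). One simple-root ordering that puts it in standard form is (alpha_3, alpha_2, alpha_1). So the algebra is type B_3, i.e. so(7).

type B_3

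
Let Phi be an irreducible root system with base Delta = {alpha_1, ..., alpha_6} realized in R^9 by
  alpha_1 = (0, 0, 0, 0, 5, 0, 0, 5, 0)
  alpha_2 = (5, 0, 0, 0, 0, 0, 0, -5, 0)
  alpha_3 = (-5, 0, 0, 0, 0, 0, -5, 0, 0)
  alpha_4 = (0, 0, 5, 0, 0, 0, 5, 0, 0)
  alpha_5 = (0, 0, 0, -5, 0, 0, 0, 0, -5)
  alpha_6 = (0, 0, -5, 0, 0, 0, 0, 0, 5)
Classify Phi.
type A_6

Compute the Cartan integers a_ij = 2(alpha_i, alpha_j)/(alpha_j, alpha_j); the resulting 6x6 Cartan matrix is
[[2, -1, 0, 0, 0, 0], [-1, 2, -1, 0, 0, 0], [0, -1, 2, -1, 0, 0], [0, 0, -1, 2, 0, -1], [0, 0, 0, 0, 2, -1], [0, 0, 0, -1, -1, 2]].
All simple roots have the same length, so the diagram is simply laced. The associated Dynkin diagram is a chain of 6 nodes with single edges (A_6), so the type is A_6 (the algebra sl(7)).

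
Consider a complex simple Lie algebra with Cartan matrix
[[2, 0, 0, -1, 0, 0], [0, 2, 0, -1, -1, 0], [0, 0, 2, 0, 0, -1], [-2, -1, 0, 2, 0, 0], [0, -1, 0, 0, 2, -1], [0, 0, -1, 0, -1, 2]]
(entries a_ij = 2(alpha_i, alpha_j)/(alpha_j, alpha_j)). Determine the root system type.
B_6

The matrix has rank 6 with 2's on the diagonal. Reading the off-diagonal entries as Dynkin edges (a single edge where a_ij = a_ji = -1; a double or triple edge where a_ij * a_ji = 2 or 3), the diagram is a chain of 6 nodes with a double edge at one end; the terminal node there is the unique short simple root (B_6). One simple-root ordering that puts it in standard form is (alpha_3, alpha_6, alpha_5, alpha_2, alpha_4, alpha_1). So the algebra is type B_6, i.e. so(13).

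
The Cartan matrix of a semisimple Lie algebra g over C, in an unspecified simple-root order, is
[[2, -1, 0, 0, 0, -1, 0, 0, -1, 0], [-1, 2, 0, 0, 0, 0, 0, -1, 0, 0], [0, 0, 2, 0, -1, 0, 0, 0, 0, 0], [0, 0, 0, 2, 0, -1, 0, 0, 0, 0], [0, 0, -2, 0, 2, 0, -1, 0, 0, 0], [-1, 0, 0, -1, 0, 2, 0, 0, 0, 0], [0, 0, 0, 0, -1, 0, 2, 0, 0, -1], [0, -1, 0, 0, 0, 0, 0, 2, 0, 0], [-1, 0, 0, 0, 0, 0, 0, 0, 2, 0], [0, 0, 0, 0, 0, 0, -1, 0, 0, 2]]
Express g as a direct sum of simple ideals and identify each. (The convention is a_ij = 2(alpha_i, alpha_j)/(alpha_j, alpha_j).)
B_4 (so(9)) ⊕ E_6

The diagram associated to this matrix has two connected components: the simple roots {alpha_3, alpha_5, alpha_7, alpha_10} form a chain of 4 nodes with a double edge at one end; the terminal node there is the unique short simple root (B_4), and {alpha_1, alpha_2, alpha_4, alpha_6, alpha_8, alpha_9} form a chain of 5 nodes with one extra node attached to the third node from one end (E_6). A semisimple Lie algebra decomposes uniquely as the direct sum of simple ideals, one per connected component of its Dynkin diagram, so g ≅ B_4 ⊕ E_6 (dimension 36 + 78 = 114).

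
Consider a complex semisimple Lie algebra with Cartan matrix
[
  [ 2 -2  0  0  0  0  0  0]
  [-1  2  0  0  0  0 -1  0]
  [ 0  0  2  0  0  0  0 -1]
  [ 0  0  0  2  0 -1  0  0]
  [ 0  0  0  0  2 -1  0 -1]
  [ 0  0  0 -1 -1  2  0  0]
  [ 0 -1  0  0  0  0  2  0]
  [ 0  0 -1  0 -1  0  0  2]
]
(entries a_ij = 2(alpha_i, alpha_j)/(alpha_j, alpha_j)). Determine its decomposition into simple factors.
A_5 (sl(6)) + C_3 (sp(6))

The diagram associated to this matrix has two connected components: the simple roots {alpha_3, alpha_4, alpha_5, alpha_6, alpha_8} form a chain of 5 nodes with single edges (A_5), and {alpha_1, alpha_2, alpha_7} form a chain of 3 nodes with a double edge at one end; the terminal node there is the unique long simple root (C_3). A semisimple Lie algebra decomposes uniquely as the direct sum of simple ideals, one per connected component of its Dynkin diagram, so g ≅ A_5 ⊕ C_3 (dimension 35 + 21 = 56).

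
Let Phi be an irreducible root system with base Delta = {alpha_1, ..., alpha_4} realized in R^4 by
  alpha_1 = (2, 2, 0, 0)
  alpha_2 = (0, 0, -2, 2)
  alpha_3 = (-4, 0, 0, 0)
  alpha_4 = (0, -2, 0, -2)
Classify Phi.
Compute the Cartan integers a_ij = 2(alpha_i, alpha_j)/(alpha_j, alpha_j); the resulting 4x4 Cartan matrix is
[[2, 0, -1, -1], [0, 2, 0, -1], [-2, 0, 2, 0], [-1, -1, 0, 2]].
The roots have two lengths (squared-length ratio 2:1); the short ones are alpha_{1,2,4}. The associated Dynkin diagram is a chain of 4 nodes with a double edge at one end; the terminal node there is the unique long simple root (C_4), so the type is C_4 (the algebra sp(8)).

C_4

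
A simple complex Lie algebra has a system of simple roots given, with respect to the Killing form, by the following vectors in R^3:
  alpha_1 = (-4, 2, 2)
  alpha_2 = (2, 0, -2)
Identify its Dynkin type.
Compute the Cartan integers a_ij = 2(alpha_i, alpha_j)/(alpha_j, alpha_j); the resulting 2x2 Cartan matrix is
[[2, -3], [-1, 2]].
The roots have two lengths (squared-length ratio 3:1); the short ones are alpha_{2}. The associated Dynkin diagram is two nodes joined by a triple edge (G_2), so the type is G_2.

type G_2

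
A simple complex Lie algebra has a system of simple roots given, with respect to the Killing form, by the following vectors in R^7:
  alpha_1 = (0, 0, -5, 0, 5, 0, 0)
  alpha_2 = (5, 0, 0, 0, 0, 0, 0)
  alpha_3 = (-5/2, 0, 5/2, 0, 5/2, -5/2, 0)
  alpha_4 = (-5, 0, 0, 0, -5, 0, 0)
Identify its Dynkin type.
Compute the Cartan integers a_ij = 2(alpha_i, alpha_j)/(alpha_j, alpha_j); the resulting 4x4 Cartan matrix is
[[2, 0, 0, -1], [0, 2, -1, -1], [0, -1, 2, 0], [-1, -2, 0, 2]].
The roots have two lengths (squared-length ratio 2:1); the short ones are alpha_{2,3}. The associated Dynkin diagram is a chain of 4 nodes with a double edge between the middle two (F_4), so the type is F_4.

F_4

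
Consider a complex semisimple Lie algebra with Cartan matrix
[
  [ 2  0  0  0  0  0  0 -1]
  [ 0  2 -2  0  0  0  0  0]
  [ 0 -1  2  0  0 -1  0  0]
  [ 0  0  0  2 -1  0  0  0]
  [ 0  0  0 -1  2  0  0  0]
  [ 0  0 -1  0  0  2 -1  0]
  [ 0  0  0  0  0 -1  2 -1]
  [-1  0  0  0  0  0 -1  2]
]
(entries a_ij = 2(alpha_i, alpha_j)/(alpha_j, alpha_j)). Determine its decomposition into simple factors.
The diagram associated to this matrix has two connected components: the simple roots {alpha_4, alpha_5} form a chain of 2 nodes with single edges (A_2), and {alpha_1, alpha_2, alpha_3, alpha_6, alpha_7, alpha_8} form a chain of 6 nodes with a double edge at one end; the terminal node there is the unique long simple root (C_6). A semisimple Lie algebra decomposes uniquely as the direct sum of simple ideals, one per connected component of its Dynkin diagram, so g ≅ A_2 ⊕ C_6 (dimension 8 + 78 = 86).

type A_2 ⊕ type C_6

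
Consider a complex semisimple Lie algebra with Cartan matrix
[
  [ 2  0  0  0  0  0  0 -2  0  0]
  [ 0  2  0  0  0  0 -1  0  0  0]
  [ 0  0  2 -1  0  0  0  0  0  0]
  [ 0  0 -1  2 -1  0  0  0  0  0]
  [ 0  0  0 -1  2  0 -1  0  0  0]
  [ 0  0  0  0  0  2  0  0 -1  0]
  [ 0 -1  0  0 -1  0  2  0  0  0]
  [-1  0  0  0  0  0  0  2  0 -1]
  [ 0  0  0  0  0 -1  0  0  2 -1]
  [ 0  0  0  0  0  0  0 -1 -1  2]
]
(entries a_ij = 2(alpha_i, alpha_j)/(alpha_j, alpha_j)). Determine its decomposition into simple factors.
A_5 ⊕ C_5

The diagram associated to this matrix has two connected components: the simple roots {alpha_2, alpha_3, alpha_4, alpha_5, alpha_7} form a chain of 5 nodes with single edges (A_5), and {alpha_1, alpha_6, alpha_8, alpha_9, alpha_10} form a chain of 5 nodes with a double edge at one end; the terminal node there is the unique long simple root (C_5). A semisimple Lie algebra decomposes uniquely as the direct sum of simple ideals, one per connected component of its Dynkin diagram, so g ≅ A_5 ⊕ C_5 (dimension 35 + 55 = 90).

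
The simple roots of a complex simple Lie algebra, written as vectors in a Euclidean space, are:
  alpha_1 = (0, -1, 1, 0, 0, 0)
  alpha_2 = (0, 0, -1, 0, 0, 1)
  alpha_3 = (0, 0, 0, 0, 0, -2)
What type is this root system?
Compute the Cartan integers a_ij = 2(alpha_i, alpha_j)/(alpha_j, alpha_j); the resulting 3x3 Cartan matrix is
[[2, -1, 0], [-1, 2, -1], [0, -2, 2]].
The roots have two lengths (squared-length ratio 2:1); the short ones are alpha_{1,2}. The associated Dynkin diagram is a chain of 3 nodes with a double edge at one end; the terminal node there is the unique long simple root (C_3), so the type is C_3 (the algebra sp(6)).

type C_3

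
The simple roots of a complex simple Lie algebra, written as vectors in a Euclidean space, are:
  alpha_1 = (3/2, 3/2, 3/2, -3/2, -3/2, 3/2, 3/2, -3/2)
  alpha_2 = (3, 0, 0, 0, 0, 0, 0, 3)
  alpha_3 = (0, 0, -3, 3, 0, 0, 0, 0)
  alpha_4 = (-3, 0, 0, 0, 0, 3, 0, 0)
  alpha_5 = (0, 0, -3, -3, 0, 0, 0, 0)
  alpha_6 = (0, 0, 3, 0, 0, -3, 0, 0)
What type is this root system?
E_6

Compute the Cartan integers a_ij = 2(alpha_i, alpha_j)/(alpha_j, alpha_j); the resulting 6x6 Cartan matrix is
[[2, 0, -1, 0, 0, 0], [0, 2, 0, -1, 0, 0], [-1, 0, 2, 0, 0, -1], [0, -1, 0, 2, 0, -1], [0, 0, 0, 0, 2, -1], [0, 0, -1, -1, -1, 2]].
All simple roots have the same length, so the diagram is simply laced. The associated Dynkin diagram is a chain of 5 nodes with one extra node attached to the third node from one end (E_6), so the type is E_6.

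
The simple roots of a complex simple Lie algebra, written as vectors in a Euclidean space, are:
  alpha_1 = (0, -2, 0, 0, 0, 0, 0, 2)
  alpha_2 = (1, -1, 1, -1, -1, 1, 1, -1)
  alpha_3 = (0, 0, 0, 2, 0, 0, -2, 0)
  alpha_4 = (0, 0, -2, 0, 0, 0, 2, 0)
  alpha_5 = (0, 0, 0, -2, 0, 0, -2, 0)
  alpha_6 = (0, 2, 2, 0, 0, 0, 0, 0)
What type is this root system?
E_6

Compute the Cartan integers a_ij = 2(alpha_i, alpha_j)/(alpha_j, alpha_j); the resulting 6x6 Cartan matrix is
[[2, 0, 0, 0, 0, -1], [0, 2, -1, 0, 0, 0], [0, -1, 2, -1, 0, 0], [0, 0, -1, 2, -1, -1], [0, 0, 0, -1, 2, 0], [-1, 0, 0, -1, 0, 2]].
All simple roots have the same length, so the diagram is simply laced. The associated Dynkin diagram is a chain of 5 nodes with one extra node attached to the third node from one end (E_6), so the type is E_6.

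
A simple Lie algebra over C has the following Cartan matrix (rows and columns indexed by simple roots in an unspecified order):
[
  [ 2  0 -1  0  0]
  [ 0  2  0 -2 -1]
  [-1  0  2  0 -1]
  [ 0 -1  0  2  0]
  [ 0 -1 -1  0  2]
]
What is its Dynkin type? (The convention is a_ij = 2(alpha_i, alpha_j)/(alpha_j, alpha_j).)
The matrix has rank 5 with 2's on the diagonal. Reading the off-diagonal entries as Dynkin edges (a single edge where a_ij = a_ji = -1; a double or triple edge where a_ij * a_ji = 2 or 3), the diagram is a chain of 5 nodes with a double edge at one end; the terminal node there is the unique short simple root (B_5). One simple-root ordering that puts it in standard form is (alpha_1, alpha_3, alpha_5, alpha_2, alpha_4). So the algebra is type B_5, i.e. so(11).

B5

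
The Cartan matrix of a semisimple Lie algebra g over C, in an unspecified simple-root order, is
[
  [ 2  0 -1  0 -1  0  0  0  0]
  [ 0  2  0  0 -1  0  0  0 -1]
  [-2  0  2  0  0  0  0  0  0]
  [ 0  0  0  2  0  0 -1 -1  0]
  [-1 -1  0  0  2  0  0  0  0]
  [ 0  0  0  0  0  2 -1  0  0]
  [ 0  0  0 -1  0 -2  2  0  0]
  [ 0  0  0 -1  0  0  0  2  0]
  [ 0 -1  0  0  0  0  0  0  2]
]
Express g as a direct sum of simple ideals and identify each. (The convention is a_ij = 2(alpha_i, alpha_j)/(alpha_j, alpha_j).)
The diagram associated to this matrix has two connected components: the simple roots {alpha_4, alpha_6, alpha_7, alpha_8} form a chain of 4 nodes with a double edge at one end; the terminal node there is the unique short simple root (B_4), and {alpha_1, alpha_2, alpha_3, alpha_5, alpha_9} form a chain of 5 nodes with a double edge at one end; the terminal node there is the unique long simple root (C_5). A semisimple Lie algebra decomposes uniquely as the direct sum of simple ideals, one per connected component of its Dynkin diagram, so g ≅ B_4 ⊕ C_5 (dimension 36 + 55 = 91).

B4 ⊕ C5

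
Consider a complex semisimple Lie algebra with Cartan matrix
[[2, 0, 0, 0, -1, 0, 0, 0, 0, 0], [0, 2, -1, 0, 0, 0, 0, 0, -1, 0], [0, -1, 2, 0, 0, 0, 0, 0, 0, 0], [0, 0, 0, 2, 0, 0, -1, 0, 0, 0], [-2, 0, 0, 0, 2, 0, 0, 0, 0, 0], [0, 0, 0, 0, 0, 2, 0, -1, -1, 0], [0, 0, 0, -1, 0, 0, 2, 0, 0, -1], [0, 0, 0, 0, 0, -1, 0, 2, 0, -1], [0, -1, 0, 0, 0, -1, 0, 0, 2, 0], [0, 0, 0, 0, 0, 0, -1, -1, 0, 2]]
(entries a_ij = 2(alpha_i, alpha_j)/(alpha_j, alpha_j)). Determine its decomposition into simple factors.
A_8 (sl(9)) ⊕ B_2 (so(5))

The diagram associated to this matrix has two connected components: the simple roots {alpha_2, alpha_3, alpha_4, alpha_6, alpha_7, alpha_8, alpha_9, alpha_10} form a chain of 8 nodes with single edges (A_8), and {alpha_1, alpha_5} form a chain of 2 nodes with a double edge at one end; the terminal node there is the unique short simple root (B_2). A semisimple Lie algebra decomposes uniquely as the direct sum of simple ideals, one per connected component of its Dynkin diagram, so g ≅ A_8 ⊕ B_2 (dimension 80 + 10 = 90).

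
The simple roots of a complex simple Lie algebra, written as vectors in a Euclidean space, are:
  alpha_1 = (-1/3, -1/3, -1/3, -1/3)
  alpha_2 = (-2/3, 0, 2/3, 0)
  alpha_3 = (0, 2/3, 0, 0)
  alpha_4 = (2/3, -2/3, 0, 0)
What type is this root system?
type F_4

Compute the Cartan integers a_ij = 2(alpha_i, alpha_j)/(alpha_j, alpha_j); the resulting 4x4 Cartan matrix is
[[2, 0, -1, 0], [0, 2, 0, -1], [-1, 0, 2, -1], [0, -1, -2, 2]].
The roots have two lengths (squared-length ratio 2:1); the short ones are alpha_{1,3}. The associated Dynkin diagram is a chain of 4 nodes with a double edge between the middle two (F_4), so the type is F_4.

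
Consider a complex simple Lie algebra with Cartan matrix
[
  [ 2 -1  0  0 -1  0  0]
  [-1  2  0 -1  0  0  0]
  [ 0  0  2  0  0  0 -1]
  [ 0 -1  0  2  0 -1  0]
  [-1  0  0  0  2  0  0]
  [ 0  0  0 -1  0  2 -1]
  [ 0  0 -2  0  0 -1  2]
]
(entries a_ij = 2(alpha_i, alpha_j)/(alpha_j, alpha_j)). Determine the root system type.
B7

The matrix has rank 7 with 2's on the diagonal. Reading the off-diagonal entries as Dynkin edges (a single edge where a_ij = a_ji = -1; a double or triple edge where a_ij * a_ji = 2 or 3), the diagram is a chain of 7 nodes with a double edge at one end; the terminal node there is the unique short simple root (B_7). One simple-root ordering that puts it in standard form is (alpha_5, alpha_1, alpha_2, alpha_4, alpha_6, alpha_7, alpha_3). So the algebra is type B_7, i.e. so(15).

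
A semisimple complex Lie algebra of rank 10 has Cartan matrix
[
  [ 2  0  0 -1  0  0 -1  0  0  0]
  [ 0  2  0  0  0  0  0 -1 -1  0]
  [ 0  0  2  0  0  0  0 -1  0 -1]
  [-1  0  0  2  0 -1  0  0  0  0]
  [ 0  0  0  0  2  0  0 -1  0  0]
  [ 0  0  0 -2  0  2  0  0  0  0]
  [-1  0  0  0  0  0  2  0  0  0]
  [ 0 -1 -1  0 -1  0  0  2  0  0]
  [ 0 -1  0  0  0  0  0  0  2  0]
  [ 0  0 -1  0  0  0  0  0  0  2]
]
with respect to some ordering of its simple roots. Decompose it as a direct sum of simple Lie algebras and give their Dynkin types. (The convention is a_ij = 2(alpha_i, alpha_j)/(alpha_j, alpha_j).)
The diagram associated to this matrix has two connected components: the simple roots {alpha_1, alpha_4, alpha_6, alpha_7} form a chain of 4 nodes with a double edge at one end; the terminal node there is the unique long simple root (C_4), and {alpha_2, alpha_3, alpha_5, alpha_8, alpha_9, alpha_10} form a chain of 5 nodes with one extra node attached to the third node from one end (E_6). A semisimple Lie algebra decomposes uniquely as the direct sum of simple ideals, one per connected component of its Dynkin diagram, so g ≅ C_4 ⊕ E_6 (dimension 36 + 78 = 114).

type C_4 ⊕ type E_6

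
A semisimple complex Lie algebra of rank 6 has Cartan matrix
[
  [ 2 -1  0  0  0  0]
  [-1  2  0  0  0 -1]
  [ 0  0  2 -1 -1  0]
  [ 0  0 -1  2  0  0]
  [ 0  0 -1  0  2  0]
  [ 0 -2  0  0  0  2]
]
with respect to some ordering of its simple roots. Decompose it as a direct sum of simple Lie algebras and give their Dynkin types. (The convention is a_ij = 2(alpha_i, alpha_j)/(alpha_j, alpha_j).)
The diagram associated to this matrix has two connected components: the simple roots {alpha_3, alpha_4, alpha_5} form a chain of 3 nodes with single edges (A_3), and {alpha_1, alpha_2, alpha_6} form a chain of 3 nodes with a double edge at one end; the terminal node there is the unique long simple root (C_3). A semisimple Lie algebra decomposes uniquely as the direct sum of simple ideals, one per connected component of its Dynkin diagram, so g ≅ A_3 ⊕ C_3 (dimension 15 + 21 = 36).

A_3 ⊕ C_3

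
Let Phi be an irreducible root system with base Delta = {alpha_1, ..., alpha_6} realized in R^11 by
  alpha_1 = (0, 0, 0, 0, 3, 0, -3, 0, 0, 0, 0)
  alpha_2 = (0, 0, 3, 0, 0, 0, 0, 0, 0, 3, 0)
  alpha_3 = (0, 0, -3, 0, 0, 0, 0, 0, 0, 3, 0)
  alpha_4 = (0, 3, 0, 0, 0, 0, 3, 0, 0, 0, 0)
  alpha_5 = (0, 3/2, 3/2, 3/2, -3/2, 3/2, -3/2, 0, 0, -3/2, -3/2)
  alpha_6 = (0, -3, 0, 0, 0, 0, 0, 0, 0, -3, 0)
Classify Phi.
Compute the Cartan integers a_ij = 2(alpha_i, alpha_j)/(alpha_j, alpha_j); the resulting 6x6 Cartan matrix is
[[2, 0, 0, -1, 0, 0], [0, 2, 0, 0, 0, -1], [0, 0, 2, 0, -1, -1], [-1, 0, 0, 2, 0, -1], [0, 0, -1, 0, 2, 0], [0, -1, -1, -1, 0, 2]].
All simple roots have the same length, so the diagram is simply laced. The associated Dynkin diagram is a chain of 5 nodes with one extra node attached to the third node from one end (E_6), so the type is E_6.

E_6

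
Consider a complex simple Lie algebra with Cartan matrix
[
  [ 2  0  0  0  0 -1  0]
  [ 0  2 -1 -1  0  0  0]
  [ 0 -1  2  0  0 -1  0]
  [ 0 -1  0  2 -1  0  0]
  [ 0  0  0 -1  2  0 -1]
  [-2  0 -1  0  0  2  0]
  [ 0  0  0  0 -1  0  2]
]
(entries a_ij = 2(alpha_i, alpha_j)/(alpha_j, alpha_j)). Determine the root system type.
B_7

The matrix has rank 7 with 2's on the diagonal. Reading the off-diagonal entries as Dynkin edges (a single edge where a_ij = a_ji = -1; a double or triple edge where a_ij * a_ji = 2 or 3), the diagram is a chain of 7 nodes with a double edge at one end; the terminal node there is the unique short simple root (B_7). One simple-root ordering that puts it in standard form is (alpha_7, alpha_5, alpha_4, alpha_2, alpha_3, alpha_6, alpha_1). So the algebra is type B_7, i.e. so(15).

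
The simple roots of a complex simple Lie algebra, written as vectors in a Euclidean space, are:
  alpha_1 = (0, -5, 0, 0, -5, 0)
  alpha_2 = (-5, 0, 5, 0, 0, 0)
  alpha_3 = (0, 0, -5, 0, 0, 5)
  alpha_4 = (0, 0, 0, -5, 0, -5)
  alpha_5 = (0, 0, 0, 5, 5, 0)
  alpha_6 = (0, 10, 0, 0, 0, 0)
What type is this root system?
Compute the Cartan integers a_ij = 2(alpha_i, alpha_j)/(alpha_j, alpha_j); the resulting 6x6 Cartan matrix is
[[2, 0, 0, 0, -1, -1], [0, 2, -1, 0, 0, 0], [0, -1, 2, -1, 0, 0], [0, 0, -1, 2, -1, 0], [-1, 0, 0, -1, 2, 0], [-2, 0, 0, 0, 0, 2]].
The roots have two lengths (squared-length ratio 2:1); the short ones are alpha_{1,2,3,4,5}. The associated Dynkin diagram is a chain of 6 nodes with a double edge at one end; the terminal node there is the unique long simple root (C_6), so the type is C_6 (the algebra sp(12)).

type C_6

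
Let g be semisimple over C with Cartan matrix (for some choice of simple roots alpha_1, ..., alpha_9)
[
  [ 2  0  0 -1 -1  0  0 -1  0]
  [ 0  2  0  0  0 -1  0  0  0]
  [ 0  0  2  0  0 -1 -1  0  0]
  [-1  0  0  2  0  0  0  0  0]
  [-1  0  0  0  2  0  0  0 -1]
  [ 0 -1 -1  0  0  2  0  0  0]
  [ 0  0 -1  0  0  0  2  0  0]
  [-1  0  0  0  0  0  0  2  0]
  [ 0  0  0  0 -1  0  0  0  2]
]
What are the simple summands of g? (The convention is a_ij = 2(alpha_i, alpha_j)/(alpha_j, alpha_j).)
The diagram associated to this matrix has two connected components: the simple roots {alpha_2, alpha_3, alpha_6, alpha_7} form a chain of 4 nodes with single edges (A_4), and {alpha_1, alpha_4, alpha_5, alpha_8, alpha_9} form a chain of 3 nodes with a fork of two nodes at one end (D_5). A semisimple Lie algebra decomposes uniquely as the direct sum of simple ideals, one per connected component of its Dynkin diagram, so g ≅ A_4 ⊕ D_5 (dimension 24 + 45 = 69).

A_4 (sl(5)) ⊕ D_5 (so(10))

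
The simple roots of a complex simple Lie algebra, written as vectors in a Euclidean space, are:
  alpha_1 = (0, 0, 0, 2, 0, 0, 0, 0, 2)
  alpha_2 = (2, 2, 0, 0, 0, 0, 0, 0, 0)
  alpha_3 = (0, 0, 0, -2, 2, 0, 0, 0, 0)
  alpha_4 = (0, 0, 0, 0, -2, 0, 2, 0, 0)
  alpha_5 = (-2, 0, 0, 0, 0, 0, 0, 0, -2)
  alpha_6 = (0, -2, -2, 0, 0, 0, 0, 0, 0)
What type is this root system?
Compute the Cartan integers a_ij = 2(alpha_i, alpha_j)/(alpha_j, alpha_j); the resulting 6x6 Cartan matrix is
[[2, 0, -1, 0, -1, 0], [0, 2, 0, 0, -1, -1], [-1, 0, 2, -1, 0, 0], [0, 0, -1, 2, 0, 0], [-1, -1, 0, 0, 2, 0], [0, -1, 0, 0, 0, 2]].
All simple roots have the same length, so the diagram is simply laced. The associated Dynkin diagram is a chain of 6 nodes with single edges (A_6), so the type is A_6 (the algebra sl(7)).

A_6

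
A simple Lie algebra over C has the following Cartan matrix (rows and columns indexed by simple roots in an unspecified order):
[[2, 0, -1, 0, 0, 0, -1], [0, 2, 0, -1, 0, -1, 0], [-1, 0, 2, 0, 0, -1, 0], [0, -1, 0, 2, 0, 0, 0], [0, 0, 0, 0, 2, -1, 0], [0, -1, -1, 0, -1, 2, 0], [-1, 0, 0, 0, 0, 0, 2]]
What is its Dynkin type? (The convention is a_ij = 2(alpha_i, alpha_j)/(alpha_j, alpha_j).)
The matrix has rank 7 with 2's on the diagonal. Reading the off-diagonal entries as Dynkin edges (a single edge where a_ij = a_ji = -1; a double or triple edge where a_ij * a_ji = 2 or 3), the diagram is a chain of 6 nodes with one extra node attached to the third node from one end (E_7). One simple-root ordering that puts it in standard form is (alpha_4, alpha_5, alpha_2, alpha_6, alpha_3, alpha_1, alpha_7). So the algebra is type E_7.

E_7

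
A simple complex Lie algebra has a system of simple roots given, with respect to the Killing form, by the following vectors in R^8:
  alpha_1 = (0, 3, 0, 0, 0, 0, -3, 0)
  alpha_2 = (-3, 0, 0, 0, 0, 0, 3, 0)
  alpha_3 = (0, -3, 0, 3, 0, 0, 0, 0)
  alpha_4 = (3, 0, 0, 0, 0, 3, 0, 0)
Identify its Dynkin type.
A_4 (sl(5))

Compute the Cartan integers a_ij = 2(alpha_i, alpha_j)/(alpha_j, alpha_j); the resulting 4x4 Cartan matrix is
[[2, -1, -1, 0], [-1, 2, 0, -1], [-1, 0, 2, 0], [0, -1, 0, 2]].
All simple roots have the same length, so the diagram is simply laced. The associated Dynkin diagram is a chain of 4 nodes with single edges (A_4), so the type is A_4 (the algebra sl(5)).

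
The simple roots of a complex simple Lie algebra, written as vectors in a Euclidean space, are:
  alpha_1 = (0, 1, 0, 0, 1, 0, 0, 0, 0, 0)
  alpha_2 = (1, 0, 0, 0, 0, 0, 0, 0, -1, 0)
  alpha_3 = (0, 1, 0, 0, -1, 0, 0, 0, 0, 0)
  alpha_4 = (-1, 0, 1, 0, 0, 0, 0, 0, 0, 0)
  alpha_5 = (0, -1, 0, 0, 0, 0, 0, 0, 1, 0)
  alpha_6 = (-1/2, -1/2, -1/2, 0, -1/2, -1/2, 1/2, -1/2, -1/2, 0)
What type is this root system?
E_6

Compute the Cartan integers a_ij = 2(alpha_i, alpha_j)/(alpha_j, alpha_j); the resulting 6x6 Cartan matrix is
[[2, 0, 0, 0, -1, -1], [0, 2, 0, -1, -1, 0], [0, 0, 2, 0, -1, 0], [0, -1, 0, 2, 0, 0], [-1, -1, -1, 0, 2, 0], [-1, 0, 0, 0, 0, 2]].
All simple roots have the same length, so the diagram is simply laced. The associated Dynkin diagram is a chain of 5 nodes with one extra node attached to the third node from one end (E_6), so the type is E_6.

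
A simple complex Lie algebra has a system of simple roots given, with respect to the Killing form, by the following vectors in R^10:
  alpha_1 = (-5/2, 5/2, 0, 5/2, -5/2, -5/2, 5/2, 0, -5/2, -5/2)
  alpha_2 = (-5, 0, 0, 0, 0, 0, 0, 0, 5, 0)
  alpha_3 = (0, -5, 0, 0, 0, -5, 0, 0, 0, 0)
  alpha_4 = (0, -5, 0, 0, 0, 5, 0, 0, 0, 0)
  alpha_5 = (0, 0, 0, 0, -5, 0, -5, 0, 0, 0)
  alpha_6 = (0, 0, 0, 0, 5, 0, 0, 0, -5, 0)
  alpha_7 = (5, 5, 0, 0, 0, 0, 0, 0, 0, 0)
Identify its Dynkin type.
Compute the Cartan integers a_ij = 2(alpha_i, alpha_j)/(alpha_j, alpha_j); the resulting 7x7 Cartan matrix is
[[2, 0, 0, -1, 0, 0, 0], [0, 2, 0, 0, 0, -1, -1], [0, 0, 2, 0, 0, 0, -1], [-1, 0, 0, 2, 0, 0, -1], [0, 0, 0, 0, 2, -1, 0], [0, -1, 0, 0, -1, 2, 0], [0, -1, -1, -1, 0, 0, 2]].
All simple roots have the same length, so the diagram is simply laced. The associated Dynkin diagram is a chain of 6 nodes with one extra node attached to the third node from one end (E_7), so the type is E_7.

E7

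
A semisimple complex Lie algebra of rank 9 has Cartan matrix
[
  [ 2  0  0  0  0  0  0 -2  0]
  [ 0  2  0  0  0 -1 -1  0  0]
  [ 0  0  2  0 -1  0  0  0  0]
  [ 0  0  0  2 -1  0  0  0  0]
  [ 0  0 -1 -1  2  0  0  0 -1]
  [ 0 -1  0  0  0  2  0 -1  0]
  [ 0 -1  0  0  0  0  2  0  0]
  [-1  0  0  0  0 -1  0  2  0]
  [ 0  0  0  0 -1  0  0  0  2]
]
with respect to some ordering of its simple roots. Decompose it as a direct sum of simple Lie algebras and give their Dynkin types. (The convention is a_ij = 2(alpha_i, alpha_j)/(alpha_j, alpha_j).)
The diagram associated to this matrix has two connected components: the simple roots {alpha_1, alpha_2, alpha_6, alpha_7, alpha_8} form a chain of 5 nodes with a double edge at one end; the terminal node there is the unique long simple root (C_5), and {alpha_3, alpha_4, alpha_5, alpha_9} form a chain of 2 nodes with a fork of two nodes at one end (D_4). A semisimple Lie algebra decomposes uniquely as the direct sum of simple ideals, one per connected component of its Dynkin diagram, so g ≅ C_5 ⊕ D_4 (dimension 55 + 28 = 83).

C_5 (sp(10)) ⊕ D_4 (so(8))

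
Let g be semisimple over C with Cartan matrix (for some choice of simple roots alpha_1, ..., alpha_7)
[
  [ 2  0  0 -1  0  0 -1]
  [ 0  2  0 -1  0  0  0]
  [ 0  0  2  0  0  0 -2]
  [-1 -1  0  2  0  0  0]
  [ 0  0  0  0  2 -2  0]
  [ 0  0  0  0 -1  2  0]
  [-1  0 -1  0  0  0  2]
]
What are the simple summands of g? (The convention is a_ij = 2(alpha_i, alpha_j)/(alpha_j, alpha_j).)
B_2 (so(5)) + C_5 (sp(10))

The diagram associated to this matrix has two connected components: the simple roots {alpha_5, alpha_6} form a chain of 2 nodes with a double edge at one end; the terminal node there is the unique short simple root (B_2), and {alpha_1, alpha_2, alpha_3, alpha_4, alpha_7} form a chain of 5 nodes with a double edge at one end; the terminal node there is the unique long simple root (C_5). A semisimple Lie algebra decomposes uniquely as the direct sum of simple ideals, one per connected component of its Dynkin diagram, so g ≅ B_2 ⊕ C_5 (dimension 10 + 55 = 65).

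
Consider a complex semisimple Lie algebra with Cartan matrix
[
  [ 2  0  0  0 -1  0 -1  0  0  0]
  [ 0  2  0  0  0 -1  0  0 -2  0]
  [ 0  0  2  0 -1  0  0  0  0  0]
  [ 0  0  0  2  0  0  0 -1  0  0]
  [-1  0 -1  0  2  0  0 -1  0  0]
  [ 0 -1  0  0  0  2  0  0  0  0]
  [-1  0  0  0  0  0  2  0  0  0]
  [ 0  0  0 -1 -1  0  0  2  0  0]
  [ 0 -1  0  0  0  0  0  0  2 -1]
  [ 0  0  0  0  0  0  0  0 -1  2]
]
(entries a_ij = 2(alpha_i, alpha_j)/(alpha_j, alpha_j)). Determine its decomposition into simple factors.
E_6 + F_4

The diagram associated to this matrix has two connected components: the simple roots {alpha_1, alpha_3, alpha_4, alpha_5, alpha_7, alpha_8} form a chain of 5 nodes with one extra node attached to the third node from one end (E_6), and {alpha_2, alpha_6, alpha_9, alpha_10} form a chain of 4 nodes with a double edge between the middle two (F_4). A semisimple Lie algebra decomposes uniquely as the direct sum of simple ideals, one per connected component of its Dynkin diagram, so g ≅ E_6 ⊕ F_4 (dimension 78 + 52 = 130).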